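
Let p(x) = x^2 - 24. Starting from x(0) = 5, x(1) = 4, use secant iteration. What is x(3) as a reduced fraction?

p(5) = 1, p(4) = -8. x(2) = 4 - (-8)·(4 - 5)/((-8) - 1) = 44/9.
p(4) = -8, p(44/9) = -8/81. x(3) = (44/9) - (-8/81)·((44/9) - 4)/((-8/81) - (-8)) = 49/10.

49/10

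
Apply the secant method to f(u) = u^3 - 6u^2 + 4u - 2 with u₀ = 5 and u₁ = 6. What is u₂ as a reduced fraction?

152/29

f(5) = -7, f(6) = 22. u₂ = 6 - 22·(6 - 5)/(22 - (-7)) = 152/29.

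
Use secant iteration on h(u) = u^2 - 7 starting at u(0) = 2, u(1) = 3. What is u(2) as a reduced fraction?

13/5

h(2) = -3, h(3) = 2. u(2) = 3 - 2·(3 - 2)/(2 - (-3)) = 13/5.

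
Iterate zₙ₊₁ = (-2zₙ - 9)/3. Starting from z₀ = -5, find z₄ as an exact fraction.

-197/81

z₁ = (-2·(-5) - 9)/3 = 1/3.
z₂ = (-2·(1/3) - 9)/3 = -29/9.
z₃ = (-2·(-29/9) - 9)/3 = -23/27.
z₄ = (-2·(-23/27) - 9)/3 = -197/81.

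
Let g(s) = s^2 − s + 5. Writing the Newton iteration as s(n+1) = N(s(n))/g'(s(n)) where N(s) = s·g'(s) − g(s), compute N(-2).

−1

g'(s) = 2s − 1.
N(s) = s·g'(s) − g(s) = s·(2s − 1) − (s^2 − s + 5) = s^2 − 5.
N(-2) = −1.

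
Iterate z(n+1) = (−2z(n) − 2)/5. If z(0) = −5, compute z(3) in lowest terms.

z(1) = (−2·(−5) − 2)/5 = 8/5.
z(2) = (−2·(8/5) − 2)/5 = −26/25.
z(3) = (−2·(−26/25) − 2)/5 = 2/125.

2/125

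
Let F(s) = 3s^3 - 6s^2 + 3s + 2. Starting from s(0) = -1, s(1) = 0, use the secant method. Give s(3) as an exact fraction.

-24/49

F(-1) = -10, F(0) = 2. s(2) = 0 - 2·(0 - (-1))/(2 - (-10)) = -1/6.
F(0) = 2, F(-1/6) = 95/72. s(3) = (-1/6) - (95/72)·((-1/6) - 0)/((95/72) - 2) = -24/49.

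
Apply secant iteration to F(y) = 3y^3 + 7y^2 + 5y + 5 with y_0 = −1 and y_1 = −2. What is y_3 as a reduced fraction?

−521/273

F(−1) = 4, F(−2) = −1. y_2 = (−2) − (−1)·((−2) − (−1))/((−1) − 4) = −9/5.
F(−2) = −1, F(−9/5) = 148/125. y_3 = (−9/5) − (148/125)·((−9/5) − (−2))/((148/125) − (−1)) = −521/273.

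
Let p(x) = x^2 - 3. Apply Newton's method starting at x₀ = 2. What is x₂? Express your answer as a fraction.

97/56

p'(x) = 2x.
p(2) = 1, p'(2) = 4, so x₁ = 2 - 1/4 = 7/4.
p(7/4) = 1/16, p'(7/4) = 7/2, so x₂ = (7/4) - (1/16)/(7/2) = 97/56.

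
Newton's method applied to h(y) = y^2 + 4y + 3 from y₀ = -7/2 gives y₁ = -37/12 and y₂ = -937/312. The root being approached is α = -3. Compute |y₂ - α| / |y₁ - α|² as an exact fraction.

y₁ - α = -37/12 - (-3) = -37/12 + 3 = -1/12, so |y₁ - α| = 1/12.
y₂ - α = -937/312 - (-3) = -937/312 + 3 = -1/312, so |y₂ - α| = 1/312.
|y₁ - α|² = 1/144.
Ratio = (1/312) / (1/144) = 6/13.

6/13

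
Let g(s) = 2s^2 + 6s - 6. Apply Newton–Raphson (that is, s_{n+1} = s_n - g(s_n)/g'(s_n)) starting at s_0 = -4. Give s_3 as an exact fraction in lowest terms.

g'(s) = 4s + 6.
g(-4) = 2, g'(-4) = -10, so s_1 = (-4) - 2/(-10) = -19/5.
g(-19/5) = 2/25, g'(-19/5) = -46/5, so s_2 = (-19/5) - (2/25)/(-46/5) = -436/115.
g(-436/115) = 2/13225, g'(-436/115) = -1054/115, so s_3 = (-436/115) - (2/13225)/(-1054/115) = -229771/60605.

-229771/60605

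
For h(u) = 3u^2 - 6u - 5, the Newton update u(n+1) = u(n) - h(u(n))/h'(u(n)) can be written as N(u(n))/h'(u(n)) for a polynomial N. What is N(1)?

h'(u) = 6u - 6.
N(u) = u·h'(u) - h(u) = u·(6u - 6) - (3u^2 - 6u - 5) = 3u^2 + 5.
N(1) = 8.

8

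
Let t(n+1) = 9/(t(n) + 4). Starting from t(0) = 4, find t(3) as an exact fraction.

t(1) = 9/(4 + 4) = 9/8.
t(2) = 9/(9/8 + 4) = 72/41.
t(3) = 9/(72/41 + 4) = 369/236.

369/236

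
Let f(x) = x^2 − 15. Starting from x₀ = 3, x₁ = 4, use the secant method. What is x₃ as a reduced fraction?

f(3) = −6, f(4) = 1. x₂ = 4 − 1·(4 − 3)/(1 − (−6)) = 27/7.
f(4) = 1, f(27/7) = −6/49. x₃ = (27/7) − (−6/49)·((27/7) − 4)/((−6/49) − 1) = 213/55.

213/55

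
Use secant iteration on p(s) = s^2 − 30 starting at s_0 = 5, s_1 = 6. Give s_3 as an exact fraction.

115/21

p(5) = −5, p(6) = 6. s_2 = 6 − 6·(6 − 5)/(6 − (−5)) = 60/11.
p(6) = 6, p(60/11) = −30/121. s_3 = (60/11) − (−30/121)·((60/11) − 6)/((−30/121) − 6) = 115/21.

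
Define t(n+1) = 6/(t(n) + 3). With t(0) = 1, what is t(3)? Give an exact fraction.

18/13

t(1) = 6/(1 + 3) = 3/2.
t(2) = 6/(3/2 + 3) = 4/3.
t(3) = 6/(4/3 + 3) = 18/13.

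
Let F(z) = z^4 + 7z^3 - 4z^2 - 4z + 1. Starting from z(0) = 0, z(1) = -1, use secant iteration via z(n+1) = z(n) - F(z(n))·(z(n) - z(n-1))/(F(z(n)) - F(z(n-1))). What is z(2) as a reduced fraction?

F(0) = 1, F(-1) = -5. z(2) = (-1) - (-5)·((-1) - 0)/((-5) - 1) = -1/6.

-1/6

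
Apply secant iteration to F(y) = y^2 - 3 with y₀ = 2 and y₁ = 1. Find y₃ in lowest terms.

F(2) = 1, F(1) = -2. y₂ = 1 - (-2)·(1 - 2)/((-2) - 1) = 5/3.
F(1) = -2, F(5/3) = -2/9. y₃ = (5/3) - (-2/9)·((5/3) - 1)/((-2/9) - (-2)) = 7/4.

7/4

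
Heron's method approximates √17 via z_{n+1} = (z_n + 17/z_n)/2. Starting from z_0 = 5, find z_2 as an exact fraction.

433/105

z_1 = (5 + 17/5)/2 = 21/5.
z_2 = (21/5 + 17/(21/5))/2 = 433/105.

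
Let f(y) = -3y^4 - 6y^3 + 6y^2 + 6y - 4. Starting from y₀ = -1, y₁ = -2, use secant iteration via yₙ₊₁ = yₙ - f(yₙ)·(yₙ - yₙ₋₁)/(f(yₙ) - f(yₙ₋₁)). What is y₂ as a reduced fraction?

-10/9

f(-1) = -1, f(-2) = 8. y₂ = (-2) - 8·((-2) - (-1))/(8 - (-1)) = -10/9.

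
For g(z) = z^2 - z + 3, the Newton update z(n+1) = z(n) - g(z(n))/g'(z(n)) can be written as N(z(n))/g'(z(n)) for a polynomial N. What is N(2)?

1

g'(z) = 2z - 1.
N(z) = z·g'(z) - g(z) = z·(2z - 1) - (z^2 - z + 3) = z^2 - 3.
N(2) = 1.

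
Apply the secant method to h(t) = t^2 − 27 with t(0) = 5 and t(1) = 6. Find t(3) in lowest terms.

213/41

h(5) = −2, h(6) = 9. t(2) = 6 − 9·(6 − 5)/(9 − (−2)) = 57/11.
h(6) = 9, h(57/11) = −18/121. t(3) = (57/11) − (−18/121)·((57/11) − 6)/((−18/121) − 9) = 213/41.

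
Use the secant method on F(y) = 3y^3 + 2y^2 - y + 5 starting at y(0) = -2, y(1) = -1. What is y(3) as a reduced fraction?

-2329/1349

F(-2) = -9, F(-1) = 5. y(2) = (-1) - 5·((-1) - (-2))/(5 - (-9)) = -19/14.
F(-1) = 5, F(-19/14) = 6975/2744. y(3) = (-19/14) - (6975/2744)·((-19/14) - (-1))/((6975/2744) - 5) = -2329/1349.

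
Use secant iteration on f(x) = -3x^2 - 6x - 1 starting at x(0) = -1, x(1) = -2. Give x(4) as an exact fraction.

f(-1) = 2, f(-2) = -1. x(2) = (-2) - (-1)·((-2) - (-1))/((-1) - 2) = -5/3.
f(-2) = -1, f(-5/3) = 2/3. x(3) = (-5/3) - (2/3)·((-5/3) - (-2))/((2/3) - (-1)) = -9/5.
f(-5/3) = 2/3, f(-9/5) = 2/25. x(4) = (-9/5) - (2/25)·((-9/5) - (-5/3))/((2/25) - (2/3)) = -20/11.

-20/11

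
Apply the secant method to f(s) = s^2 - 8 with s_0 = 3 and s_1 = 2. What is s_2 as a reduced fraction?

14/5

f(3) = 1, f(2) = -4. s_2 = 2 - (-4)·(2 - 3)/((-4) - 1) = 14/5.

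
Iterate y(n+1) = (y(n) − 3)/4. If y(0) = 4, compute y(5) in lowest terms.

y(1) = (4 − 3)/4 = 1/4.
y(2) = ((1/4) − 3)/4 = −11/16.
y(3) = ((−11/16) − 3)/4 = −59/64.
y(4) = ((−59/64) − 3)/4 = −251/256.
y(5) = ((−251/256) − 3)/4 = −1019/1024.

−1019/1024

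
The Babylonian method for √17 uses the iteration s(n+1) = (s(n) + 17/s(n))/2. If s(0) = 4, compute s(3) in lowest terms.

9478657/2298912

s(1) = (4 + 17/4)/2 = 33/8.
s(2) = (33/8 + 17/(33/8))/2 = 2177/528.
s(3) = (2177/528 + 17/(2177/528))/2 = 9478657/2298912.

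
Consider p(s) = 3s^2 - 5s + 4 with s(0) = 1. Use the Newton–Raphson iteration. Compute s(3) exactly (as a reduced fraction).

481/539

p'(s) = 6s - 5.
p(1) = 2, p'(1) = 1, so s(1) = 1 - 2/1 = -1.
p(-1) = 12, p'(-1) = -11, so s(2) = (-1) - 12/(-11) = 1/11.
p(1/11) = 432/121, p'(1/11) = -49/11, so s(3) = (1/11) - (432/121)/(-49/11) = 481/539.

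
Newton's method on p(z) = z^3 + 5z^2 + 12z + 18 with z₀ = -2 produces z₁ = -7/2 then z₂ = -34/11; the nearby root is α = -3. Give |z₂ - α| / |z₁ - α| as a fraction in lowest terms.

z₁ - α = -7/2 - (-3) = -7/2 + 3 = -1/2, so |z₁ - α| = 1/2.
z₂ - α = -34/11 - (-3) = -34/11 + 3 = -1/11, so |z₂ - α| = 1/11.
Ratio = (1/11) / (1/2) = 2/11.

2/11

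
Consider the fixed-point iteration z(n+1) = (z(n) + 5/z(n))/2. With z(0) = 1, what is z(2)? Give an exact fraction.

z(1) = (1 + 5/1)/2 = 3.
z(2) = (3 + 5/3)/2 = 7/3.

7/3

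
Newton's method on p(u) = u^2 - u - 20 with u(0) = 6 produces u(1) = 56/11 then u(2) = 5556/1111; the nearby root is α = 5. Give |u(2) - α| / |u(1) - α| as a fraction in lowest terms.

1/101

u(1) - α = 56/11 - 5 = 1/11, so |u(1) - α| = 1/11.
u(2) - α = 5556/1111 - 5 = 1/1111, so |u(2) - α| = 1/1111.
Ratio = (1/1111) / (1/11) = 1/101.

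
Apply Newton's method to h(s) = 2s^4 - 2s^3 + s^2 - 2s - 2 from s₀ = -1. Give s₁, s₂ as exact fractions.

s₁ = -13/18, s₂ = -14149/23964

h'(s) = 8s^3 - 6s^2 + 2s - 2.
h(-1) = 5, h'(-1) = -18, so s₁ = (-1) - 5/(-18) = -13/18.
h(-13/18) = 66325/52488, h'(-13/18) = -13979/1458, so s₂ = (-13/18) - (66325/52488)/(-13979/1458) = -14149/23964.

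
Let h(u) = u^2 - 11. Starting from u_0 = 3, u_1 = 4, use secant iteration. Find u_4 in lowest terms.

h(3) = -2, h(4) = 5. u_2 = 4 - 5·(4 - 3)/(5 - (-2)) = 23/7.
h(4) = 5, h(23/7) = -10/49. u_3 = (23/7) - (-10/49)·((23/7) - 4)/((-10/49) - 5) = 169/51.
h(23/7) = -10/49, h(169/51) = -50/2601. u_4 = (169/51) - (-50/2601)·((169/51) - (23/7))/((-50/2601) - (-10/49)) = 3907/1178.

3907/1178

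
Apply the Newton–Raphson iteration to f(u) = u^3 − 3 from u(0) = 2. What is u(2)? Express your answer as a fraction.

9451/6498

f'(u) = 3u^2.
f(2) = 5, f'(2) = 12, so u(1) = 2 − 5/12 = 19/12.
f(19/12) = 1675/1728, f'(19/12) = 361/48, so u(2) = (19/12) − (1675/1728)/(361/48) = 9451/6498.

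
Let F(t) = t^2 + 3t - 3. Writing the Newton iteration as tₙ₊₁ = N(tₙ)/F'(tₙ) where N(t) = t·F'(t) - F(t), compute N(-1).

F'(t) = 2t + 3.
N(t) = t·F'(t) - F(t) = t·(2t + 3) - (t^2 + 3t - 3) = t^2 + 3.
N(-1) = 4.

4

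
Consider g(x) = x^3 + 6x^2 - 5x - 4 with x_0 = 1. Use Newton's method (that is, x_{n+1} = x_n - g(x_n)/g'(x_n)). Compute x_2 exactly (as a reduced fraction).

g'(x) = 3x^2 + 12x - 5.
g(1) = -2, g'(1) = 10, so x_1 = 1 - (-2)/10 = 6/5.
g(6/5) = 46/125, g'(6/5) = 343/25, so x_2 = (6/5) - (46/125)/(343/25) = 2012/1715.

2012/1715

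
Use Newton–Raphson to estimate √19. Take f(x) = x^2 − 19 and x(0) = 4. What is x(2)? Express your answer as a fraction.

f'(x) = 2x.
f(4) = −3, f'(4) = 8, so x(1) = 4 − (−3)/8 = 35/8.
f(35/8) = 9/64, f'(35/8) = 35/4, so x(2) = (35/8) − (9/64)/(35/4) = 2441/560.

2441/560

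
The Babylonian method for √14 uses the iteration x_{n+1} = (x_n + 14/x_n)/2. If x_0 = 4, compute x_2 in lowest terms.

449/120

x_1 = (4 + 14/4)/2 = 15/4.
x_2 = (15/4 + 14/(15/4))/2 = 449/120.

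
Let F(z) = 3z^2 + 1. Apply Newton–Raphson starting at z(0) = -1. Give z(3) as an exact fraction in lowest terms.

-1/3

F'(z) = 6z.
F(-1) = 4, F'(-1) = -6, so z(1) = (-1) - 4/(-6) = -1/3.
F(-1/3) = 4/3, F'(-1/3) = -2, so z(2) = (-1/3) - (4/3)/(-2) = 1/3.
F(1/3) = 4/3, F'(1/3) = 2, so z(3) = (1/3) - (4/3)/2 = -1/3.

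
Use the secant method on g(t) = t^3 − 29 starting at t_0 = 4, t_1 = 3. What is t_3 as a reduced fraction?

g(4) = 35, g(3) = −2. t_2 = 3 − (−2)·(3 − 4)/((−2) − 35) = 113/37.
g(3) = −2, g(113/37) = −26040/50653. t_3 = (113/37) − (−26040/50653)·((113/37) − 3)/((−26040/50653) − (−2)) = 115637/37633.

115637/37633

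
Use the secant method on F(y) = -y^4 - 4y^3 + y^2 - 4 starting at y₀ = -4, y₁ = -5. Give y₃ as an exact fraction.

F(-4) = 12, F(-5) = -104. y₂ = (-5) - (-104)·((-5) - (-4))/((-104) - 12) = -119/29.
F(-5) = -104, F(-119/29) = 4024800/707281. y₃ = (-119/29) - (4024800/707281)·((-119/29) - (-5))/((4024800/707281) - (-104)) = -3095791/745981.

-3095791/745981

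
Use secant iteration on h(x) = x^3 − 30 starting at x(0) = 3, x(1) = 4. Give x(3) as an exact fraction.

h(3) = −3, h(4) = 34. x(2) = 4 − 34·(4 − 3)/(34 − (−3)) = 114/37.
h(4) = 34, h(114/37) = −38046/50653. x(3) = (114/37) − (−38046/50653)·((114/37) − 4)/((−38046/50653) − 34) = 80271/25886.

80271/25886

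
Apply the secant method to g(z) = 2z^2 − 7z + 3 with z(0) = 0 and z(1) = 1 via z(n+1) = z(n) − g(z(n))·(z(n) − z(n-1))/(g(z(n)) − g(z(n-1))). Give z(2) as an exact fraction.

g(0) = 3, g(1) = −2. z(2) = 1 − (−2)·(1 − 0)/((−2) − 3) = 3/5.

3/5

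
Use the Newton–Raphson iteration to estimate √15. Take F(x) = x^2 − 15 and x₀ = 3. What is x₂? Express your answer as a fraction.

31/8

F'(x) = 2x.
F(3) = −6, F'(3) = 6, so x₁ = 3 − (−6)/6 = 4.
F(4) = 1, F'(4) = 8, so x₂ = 4 − 1/8 = 31/8.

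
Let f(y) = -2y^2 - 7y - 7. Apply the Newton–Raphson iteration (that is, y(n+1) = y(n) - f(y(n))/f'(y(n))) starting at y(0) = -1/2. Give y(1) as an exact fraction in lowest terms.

-13/10

f'(y) = -4y - 7.
f(-1/2) = -4, f'(-1/2) = -5, so y(1) = (-1/2) - (-4)/(-5) = -13/10.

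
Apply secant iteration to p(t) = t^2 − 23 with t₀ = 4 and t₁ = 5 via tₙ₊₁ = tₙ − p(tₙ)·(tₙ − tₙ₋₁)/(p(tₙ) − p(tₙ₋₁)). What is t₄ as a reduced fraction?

p(4) = −7, p(5) = 2. t₂ = 5 − 2·(5 − 4)/(2 − (−7)) = 43/9.
p(5) = 2, p(43/9) = −14/81. t₃ = (43/9) − (−14/81)·((43/9) − 5)/((−14/81) − 2) = 211/44.
p(43/9) = −14/81, p(211/44) = −7/1936. t₄ = (211/44) − (−7/1936)·((211/44) − (43/9))/((−7/1936) − (−14/81)) = 18181/3791.

18181/3791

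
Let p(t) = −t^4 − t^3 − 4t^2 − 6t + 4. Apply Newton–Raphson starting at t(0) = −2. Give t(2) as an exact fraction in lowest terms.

p'(t) = −4t^3 − 3t^2 − 8t − 6.
p(−2) = −8, p'(−2) = 30, so t(1) = (−2) − (−8)/30 = −26/15.
p(−26/15) = −72736/50625, p'(−26/15) = 66434/3375, so t(2) = (−26/15) − (−72736/50625)/(66434/3375) = −275758/166085.

−275758/166085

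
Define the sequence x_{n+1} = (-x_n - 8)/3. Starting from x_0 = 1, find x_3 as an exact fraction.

-19/9

x_1 = (-1 - 8)/3 = -3.
x_2 = (-(-3) - 8)/3 = -5/3.
x_3 = (-(-5/3) - 8)/3 = -19/9.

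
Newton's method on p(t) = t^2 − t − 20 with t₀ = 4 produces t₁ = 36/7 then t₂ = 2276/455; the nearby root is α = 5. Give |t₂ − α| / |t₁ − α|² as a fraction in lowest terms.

7/65

t₁ − α = 36/7 − 5 = 1/7, so |t₁ − α| = 1/7.
t₂ − α = 2276/455 − 5 = 1/455, so |t₂ − α| = 1/455.
|t₁ − α|² = 1/49.
Ratio = (1/455) / (1/49) = 7/65.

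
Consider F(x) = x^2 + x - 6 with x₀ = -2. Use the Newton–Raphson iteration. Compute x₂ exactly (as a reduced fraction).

F'(x) = 2x + 1.
F(-2) = -4, F'(-2) = -3, so x₁ = (-2) - (-4)/(-3) = -10/3.
F(-10/3) = 16/9, F'(-10/3) = -17/3, so x₂ = (-10/3) - (16/9)/(-17/3) = -154/51.

-154/51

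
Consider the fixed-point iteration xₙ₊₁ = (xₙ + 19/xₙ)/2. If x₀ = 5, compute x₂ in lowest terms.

x₁ = (5 + 19/5)/2 = 22/5.
x₂ = (22/5 + 19/(22/5))/2 = 959/220.

959/220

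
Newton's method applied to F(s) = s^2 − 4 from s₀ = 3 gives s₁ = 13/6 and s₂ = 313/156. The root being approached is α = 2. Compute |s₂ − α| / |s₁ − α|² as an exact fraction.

s₁ − α = 13/6 − 2 = 1/6, so |s₁ − α| = 1/6.
s₂ − α = 313/156 − 2 = 1/156, so |s₂ − α| = 1/156.
|s₁ − α|² = 1/36.
Ratio = (1/156) / (1/36) = 3/13.

3/13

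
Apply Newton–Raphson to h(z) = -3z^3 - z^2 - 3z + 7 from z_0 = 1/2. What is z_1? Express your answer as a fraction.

32/25

h'(z) = -9z^2 - 2z - 3.
h(1/2) = 39/8, h'(1/2) = -25/4, so z_1 = (1/2) - (39/8)/(-25/4) = 32/25.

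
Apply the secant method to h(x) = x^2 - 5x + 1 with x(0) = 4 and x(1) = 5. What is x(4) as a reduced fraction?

551/115

h(4) = -3, h(5) = 1. x(2) = 5 - 1·(5 - 4)/(1 - (-3)) = 19/4.
h(5) = 1, h(19/4) = -3/16. x(3) = (19/4) - (-3/16)·((19/4) - 5)/((-3/16) - 1) = 91/19.
h(19/4) = -3/16, h(91/19) = -3/361. x(4) = (91/19) - (-3/361)·((91/19) - (19/4))/((-3/361) - (-3/16)) = 551/115.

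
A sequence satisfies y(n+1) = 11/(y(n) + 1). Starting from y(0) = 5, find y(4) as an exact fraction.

913/270

y(1) = 11/(5 + 1) = 11/6.
y(2) = 11/(11/6 + 1) = 66/17.
y(3) = 11/(66/17 + 1) = 187/83.
y(4) = 11/(187/83 + 1) = 913/270.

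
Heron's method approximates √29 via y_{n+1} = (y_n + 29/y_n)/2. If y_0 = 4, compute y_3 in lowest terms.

30095761/5588640

y_1 = (4 + 29/4)/2 = 45/8.
y_2 = (45/8 + 29/(45/8))/2 = 3881/720.
y_3 = (3881/720 + 29/(3881/720))/2 = 30095761/5588640.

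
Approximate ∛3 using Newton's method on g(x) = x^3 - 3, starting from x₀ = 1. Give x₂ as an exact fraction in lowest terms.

g'(x) = 3x^2.
g(1) = -2, g'(1) = 3, so x₁ = 1 - (-2)/3 = 5/3.
g(5/3) = 44/27, g'(5/3) = 25/3, so x₂ = (5/3) - (44/27)/(25/3) = 331/225.

331/225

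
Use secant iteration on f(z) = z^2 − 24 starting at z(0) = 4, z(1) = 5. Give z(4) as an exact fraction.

f(4) = −8, f(5) = 1. z(2) = 5 − 1·(5 − 4)/(1 − (−8)) = 44/9.
f(5) = 1, f(44/9) = −8/81. z(3) = (44/9) − (−8/81)·((44/9) − 5)/((−8/81) − 1) = 436/89.
f(44/9) = −8/81, f(436/89) = −8/7921. z(4) = (436/89) − (−8/7921)·((436/89) − (44/9))/((−8/7921) − (−8/81)) = 4801/980.

4801/980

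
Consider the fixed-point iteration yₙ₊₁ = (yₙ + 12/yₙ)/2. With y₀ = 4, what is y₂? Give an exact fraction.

y₁ = (4 + 12/4)/2 = 7/2.
y₂ = (7/2 + 12/(7/2))/2 = 97/28.

97/28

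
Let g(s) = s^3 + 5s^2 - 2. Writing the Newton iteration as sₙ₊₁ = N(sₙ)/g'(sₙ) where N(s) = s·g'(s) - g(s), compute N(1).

g'(s) = 3s^2 + 10s.
N(s) = s·g'(s) - g(s) = s·(3s^2 + 10s) - (s^3 + 5s^2 - 2) = 2s^3 + 5s^2 + 2.
N(1) = 9.

9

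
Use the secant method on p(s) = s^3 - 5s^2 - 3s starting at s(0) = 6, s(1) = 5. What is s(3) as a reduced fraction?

6000/1079

p(6) = 18, p(5) = -15. s(2) = 5 - (-15)·(5 - 6)/((-15) - 18) = 60/11.
p(5) = -15, p(60/11) = -3780/1331. s(3) = (60/11) - (-3780/1331)·((60/11) - 5)/((-3780/1331) - (-15)) = 6000/1079.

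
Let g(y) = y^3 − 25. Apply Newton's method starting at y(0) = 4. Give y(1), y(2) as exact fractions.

y(1) = 51/16, y(2) = 183851/62424

g'(y) = 3y^2.
g(4) = 39, g'(4) = 48, so y(1) = 4 − 39/48 = 51/16.
g(51/16) = 30251/4096, g'(51/16) = 7803/256, so y(2) = (51/16) − (30251/4096)/(7803/256) = 183851/62424.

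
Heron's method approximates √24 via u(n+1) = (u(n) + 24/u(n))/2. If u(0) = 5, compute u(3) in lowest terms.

u(1) = (5 + 24/5)/2 = 49/10.
u(2) = (49/10 + 24/(49/10))/2 = 4801/980.
u(3) = (4801/980 + 24/(4801/980))/2 = 46099201/9409960.

46099201/9409960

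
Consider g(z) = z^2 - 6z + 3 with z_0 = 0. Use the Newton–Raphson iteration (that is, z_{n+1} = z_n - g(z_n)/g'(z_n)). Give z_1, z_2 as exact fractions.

z_1 = 1/2, z_2 = 11/20

g'(z) = 2z - 6.
g(0) = 3, g'(0) = -6, so z_1 = 0 - 3/(-6) = 1/2.
g(1/2) = 1/4, g'(1/2) = -5, so z_2 = (1/2) - (1/4)/(-5) = 11/20.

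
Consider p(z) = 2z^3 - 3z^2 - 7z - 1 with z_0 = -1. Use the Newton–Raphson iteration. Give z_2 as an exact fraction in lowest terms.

-1279/1105

p'(z) = 6z^2 - 6z - 7.
p(-1) = 1, p'(-1) = 5, so z_1 = (-1) - 1/5 = -6/5.
p(-6/5) = -47/125, p'(-6/5) = 221/25, so z_2 = (-6/5) - (-47/125)/(221/25) = -1279/1105.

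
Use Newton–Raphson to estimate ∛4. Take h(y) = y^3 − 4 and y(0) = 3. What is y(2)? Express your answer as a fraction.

117239/68121

h'(y) = 3y^2.
h(3) = 23, h'(3) = 27, so y(1) = 3 − 23/27 = 58/27.
h(58/27) = 116380/19683, h'(58/27) = 3364/243, so y(2) = (58/27) − (116380/19683)/(3364/243) = 117239/68121.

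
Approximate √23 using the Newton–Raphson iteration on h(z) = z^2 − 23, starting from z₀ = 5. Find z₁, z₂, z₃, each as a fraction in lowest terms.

h'(z) = 2z.
h(5) = 2, h'(5) = 10, so z₁ = 5 − 2/10 = 24/5.
h(24/5) = 1/25, h'(24/5) = 48/5, so z₂ = (24/5) − (1/25)/(48/5) = 1151/240.
h(1151/240) = 1/57600, h'(1151/240) = 1151/120, so z₃ = (1151/240) − (1/57600)/(1151/120) = 2649601/552480.

z₁ = 24/5, z₂ = 1151/240, z₃ = 2649601/552480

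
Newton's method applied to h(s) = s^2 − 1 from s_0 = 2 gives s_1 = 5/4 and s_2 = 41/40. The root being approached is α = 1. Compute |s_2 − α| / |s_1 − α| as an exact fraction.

s_1 − α = 5/4 − 1 = 1/4, so |s_1 − α| = 1/4.
s_2 − α = 41/40 − 1 = 1/40, so |s_2 − α| = 1/40.
Ratio = (1/40) / (1/4) = 1/10.

1/10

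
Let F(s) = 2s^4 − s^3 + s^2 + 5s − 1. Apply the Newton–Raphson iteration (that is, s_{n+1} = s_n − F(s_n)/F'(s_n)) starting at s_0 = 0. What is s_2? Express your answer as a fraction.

F'(s) = 8s^3 − 3s^2 + 2s + 5.
F(0) = −1, F'(0) = 5, so s_1 = 0 − (−1)/5 = 1/5.
F(1/5) = 22/625, F'(1/5) = 668/125, so s_2 = (1/5) − (22/625)/(668/125) = 323/1670.

323/1670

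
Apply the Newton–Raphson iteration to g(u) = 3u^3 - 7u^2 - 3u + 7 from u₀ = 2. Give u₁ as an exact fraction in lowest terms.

13/5

g'(u) = 9u^2 - 14u - 3.
g(2) = -3, g'(2) = 5, so u₁ = 2 - (-3)/5 = 13/5.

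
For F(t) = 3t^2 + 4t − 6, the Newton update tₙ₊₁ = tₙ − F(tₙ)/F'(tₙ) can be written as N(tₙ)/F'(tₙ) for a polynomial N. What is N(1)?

F'(t) = 6t + 4.
N(t) = t·F'(t) − F(t) = t·(6t + 4) − (3t^2 + 4t − 6) = 3t^2 + 6.
N(1) = 9.

9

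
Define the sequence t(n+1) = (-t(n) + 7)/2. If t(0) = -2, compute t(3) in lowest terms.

23/8

t(1) = (-(-2) + 7)/2 = 9/2.
t(2) = (-(9/2) + 7)/2 = 5/4.
t(3) = (-(5/4) + 7)/2 = 23/8.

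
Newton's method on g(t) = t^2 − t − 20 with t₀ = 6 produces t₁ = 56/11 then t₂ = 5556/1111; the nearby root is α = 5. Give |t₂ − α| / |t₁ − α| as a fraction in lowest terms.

t₁ − α = 56/11 − 5 = 1/11, so |t₁ − α| = 1/11.
t₂ − α = 5556/1111 − 5 = 1/1111, so |t₂ − α| = 1/1111.
Ratio = (1/1111) / (1/11) = 1/101.

1/101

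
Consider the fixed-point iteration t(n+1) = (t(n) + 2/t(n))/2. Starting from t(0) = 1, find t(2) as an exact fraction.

17/12

t(1) = (1 + 2/1)/2 = 3/2.
t(2) = (3/2 + 2/(3/2))/2 = 17/12.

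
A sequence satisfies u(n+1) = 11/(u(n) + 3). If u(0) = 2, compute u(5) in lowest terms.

u(1) = 11/(2 + 3) = 11/5.
u(2) = 11/(11/5 + 3) = 55/26.
u(3) = 11/(55/26 + 3) = 286/133.
u(4) = 11/(286/133 + 3) = 1463/685.
u(5) = 11/(1463/685 + 3) = 7535/3518.

7535/3518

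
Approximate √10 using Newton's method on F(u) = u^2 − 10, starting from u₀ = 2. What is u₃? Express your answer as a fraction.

15761/4984

F'(u) = 2u.
F(2) = −6, F'(2) = 4, so u₁ = 2 − (−6)/4 = 7/2.
F(7/2) = 9/4, F'(7/2) = 7, so u₂ = (7/2) − (9/4)/7 = 89/28.
F(89/28) = 81/784, F'(89/28) = 89/14, so u₃ = (89/28) − (81/784)/(89/14) = 15761/4984.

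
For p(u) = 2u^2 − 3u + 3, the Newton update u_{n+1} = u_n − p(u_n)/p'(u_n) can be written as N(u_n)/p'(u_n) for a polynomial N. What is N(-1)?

p'(u) = 4u − 3.
N(u) = u·p'(u) − p(u) = u·(4u − 3) − (2u^2 − 3u + 3) = 2u^2 − 3.
N(-1) = −1.

−1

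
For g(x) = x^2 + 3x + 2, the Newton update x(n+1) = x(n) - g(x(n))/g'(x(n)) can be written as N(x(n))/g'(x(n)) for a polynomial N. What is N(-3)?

g'(x) = 2x + 3.
N(x) = x·g'(x) - g(x) = x·(2x + 3) - (x^2 + 3x + 2) = x^2 - 2.
N(-3) = 7.

7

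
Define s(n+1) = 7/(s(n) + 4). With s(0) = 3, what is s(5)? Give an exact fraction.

s(1) = 7/(3 + 4) = 1.
s(2) = 7/(1 + 4) = 7/5.
s(3) = 7/(7/5 + 4) = 35/27.
s(4) = 7/(35/27 + 4) = 189/143.
s(5) = 7/(189/143 + 4) = 1001/761.

1001/761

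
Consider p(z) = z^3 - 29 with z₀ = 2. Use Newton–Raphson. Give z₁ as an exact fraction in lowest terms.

15/4

p'(z) = 3z^2.
p(2) = -21, p'(2) = 12, so z₁ = 2 - (-21)/12 = 15/4.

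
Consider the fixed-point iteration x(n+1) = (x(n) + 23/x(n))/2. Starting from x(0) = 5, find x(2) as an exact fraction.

x(1) = (5 + 23/5)/2 = 24/5.
x(2) = (24/5 + 23/(24/5))/2 = 1151/240.

1151/240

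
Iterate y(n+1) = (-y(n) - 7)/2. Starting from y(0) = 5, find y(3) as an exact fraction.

y(1) = (-5 - 7)/2 = -6.
y(2) = (-(-6) - 7)/2 = -1/2.
y(3) = (-(-1/2) - 7)/2 = -13/4.

-13/4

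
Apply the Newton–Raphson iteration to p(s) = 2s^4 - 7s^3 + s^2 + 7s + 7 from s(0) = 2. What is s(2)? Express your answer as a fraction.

p'(s) = 8s^3 - 21s^2 + 2s + 7.
p(2) = 1, p'(2) = -9, so s(1) = 2 - 1/(-9) = 19/9.
p(19/9) = 650/6561, p'(19/9) = -5176/729, so s(2) = (19/9) - (650/6561)/(-5176/729) = 16499/7764.

16499/7764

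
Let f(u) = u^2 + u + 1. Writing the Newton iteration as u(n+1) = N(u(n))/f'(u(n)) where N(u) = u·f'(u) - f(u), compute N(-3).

8

f'(u) = 2u + 1.
N(u) = u·f'(u) - f(u) = u·(2u + 1) - (u^2 + u + 1) = u^2 - 1.
N(-3) = 8.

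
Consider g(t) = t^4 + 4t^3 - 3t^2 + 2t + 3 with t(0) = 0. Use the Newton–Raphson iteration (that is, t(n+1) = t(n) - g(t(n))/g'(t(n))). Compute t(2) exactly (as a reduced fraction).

g'(t) = 4t^3 + 12t^2 - 6t + 2.
g(0) = 3, g'(0) = 2, so t(1) = 0 - 3/2 = -3/2.
g(-3/2) = -243/16, g'(-3/2) = 49/2, so t(2) = (-3/2) - (-243/16)/(49/2) = -345/392.

-345/392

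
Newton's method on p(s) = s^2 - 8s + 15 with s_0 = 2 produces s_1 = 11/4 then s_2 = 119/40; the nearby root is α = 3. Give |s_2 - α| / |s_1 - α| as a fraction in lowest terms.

s_1 - α = 11/4 - 3 = -1/4, so |s_1 - α| = 1/4.
s_2 - α = 119/40 - 3 = -1/40, so |s_2 - α| = 1/40.
Ratio = (1/40) / (1/4) = 1/10.

1/10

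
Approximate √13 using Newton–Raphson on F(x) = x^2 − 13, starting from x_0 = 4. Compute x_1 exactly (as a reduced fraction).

29/8

F'(x) = 2x.
F(4) = 3, F'(4) = 8, so x_1 = 4 − 3/8 = 29/8.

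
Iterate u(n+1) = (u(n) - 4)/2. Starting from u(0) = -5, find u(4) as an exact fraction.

u(1) = ((-5) - 4)/2 = -9/2.
u(2) = ((-9/2) - 4)/2 = -17/4.
u(3) = ((-17/4) - 4)/2 = -33/8.
u(4) = ((-33/8) - 4)/2 = -65/16.

-65/16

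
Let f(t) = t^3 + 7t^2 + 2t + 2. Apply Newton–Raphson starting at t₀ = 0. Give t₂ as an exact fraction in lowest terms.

-1/3

f'(t) = 3t^2 + 14t + 2.
f(0) = 2, f'(0) = 2, so t₁ = 0 - 2/2 = -1.
f(-1) = 6, f'(-1) = -9, so t₂ = (-1) - 6/(-9) = -1/3.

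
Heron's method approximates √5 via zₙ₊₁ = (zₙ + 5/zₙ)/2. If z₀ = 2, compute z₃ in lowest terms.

z₁ = (2 + 5/2)/2 = 9/4.
z₂ = (9/4 + 5/(9/4))/2 = 161/72.
z₃ = (161/72 + 5/(161/72))/2 = 51841/23184.

51841/23184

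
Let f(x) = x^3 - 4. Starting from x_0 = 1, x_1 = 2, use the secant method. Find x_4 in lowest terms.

f(1) = -3, f(2) = 4. x_2 = 2 - 4·(2 - 1)/(4 - (-3)) = 10/7.
f(2) = 4, f(10/7) = -372/343. x_3 = (10/7) - (-372/343)·((10/7) - 2)/((-372/343) - 4) = 169/109.
f(10/7) = -372/343, f(169/109) = -353307/1295029. x_4 = (169/109) - (-353307/1295029)·((169/109) - (10/7))/((-353307/1295029) - (-372/343)) = 2056682/1292353.

2056682/1292353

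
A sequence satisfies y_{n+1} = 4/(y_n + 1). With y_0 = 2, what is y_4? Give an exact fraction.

y_1 = 4/(2 + 1) = 4/3.
y_2 = 4/(4/3 + 1) = 12/7.
y_3 = 4/(12/7 + 1) = 28/19.
y_4 = 4/(28/19 + 1) = 76/47.

76/47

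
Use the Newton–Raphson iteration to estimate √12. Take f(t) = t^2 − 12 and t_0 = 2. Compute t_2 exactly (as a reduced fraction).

7/2

f'(t) = 2t.
f(2) = −8, f'(2) = 4, so t_1 = 2 − (−8)/4 = 4.
f(4) = 4, f'(4) = 8, so t_2 = 4 − 4/8 = 7/2.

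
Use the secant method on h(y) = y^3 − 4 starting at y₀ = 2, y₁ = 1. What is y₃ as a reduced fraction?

122/73

h(2) = 4, h(1) = −3. y₂ = 1 − (−3)·(1 − 2)/((−3) − 4) = 10/7.
h(1) = −3, h(10/7) = −372/343. y₃ = (10/7) − (−372/343)·((10/7) − 1)/((−372/343) − (−3)) = 122/73.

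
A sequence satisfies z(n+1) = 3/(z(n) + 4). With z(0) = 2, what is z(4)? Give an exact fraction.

42/65

z(1) = 3/(2 + 4) = 1/2.
z(2) = 3/(1/2 + 4) = 2/3.
z(3) = 3/(2/3 + 4) = 9/14.
z(4) = 3/(9/14 + 4) = 42/65.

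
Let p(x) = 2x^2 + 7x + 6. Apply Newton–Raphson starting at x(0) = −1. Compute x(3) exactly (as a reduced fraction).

p'(x) = 4x + 7.
p(−1) = 1, p'(−1) = 3, so x(1) = (−1) − 1/3 = −4/3.
p(−4/3) = 2/9, p'(−4/3) = 5/3, so x(2) = (−4/3) − (2/9)/(5/3) = −22/15.
p(−22/15) = 8/225, p'(−22/15) = 17/15, so x(3) = (−22/15) − (8/225)/(17/15) = −382/255.

−382/255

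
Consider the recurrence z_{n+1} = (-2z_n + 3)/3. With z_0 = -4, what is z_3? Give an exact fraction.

53/27

z_1 = (-2·(-4) + 3)/3 = 11/3.
z_2 = (-2·(11/3) + 3)/3 = -13/9.
z_3 = (-2·(-13/9) + 3)/3 = 53/27.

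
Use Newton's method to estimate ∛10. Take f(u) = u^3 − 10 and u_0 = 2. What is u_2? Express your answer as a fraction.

f'(u) = 3u^2.
f(2) = −2, f'(2) = 12, so u_1 = 2 − (−2)/12 = 13/6.
f(13/6) = 37/216, f'(13/6) = 169/12, so u_2 = (13/6) − (37/216)/(169/12) = 3277/1521.

3277/1521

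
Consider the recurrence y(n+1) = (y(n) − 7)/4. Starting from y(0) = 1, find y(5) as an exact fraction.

−1193/512

y(1) = (1 − 7)/4 = −3/2.
y(2) = ((−3/2) − 7)/4 = −17/8.
y(3) = ((−17/8) − 7)/4 = −73/32.
y(4) = ((−73/32) − 7)/4 = −297/128.
y(5) = ((−297/128) − 7)/4 = −1193/512.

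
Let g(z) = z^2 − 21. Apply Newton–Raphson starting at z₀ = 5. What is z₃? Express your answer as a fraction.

277727/60605

g'(z) = 2z.
g(5) = 4, g'(5) = 10, so z₁ = 5 − 4/10 = 23/5.
g(23/5) = 4/25, g'(23/5) = 46/5, so z₂ = (23/5) − (4/25)/(46/5) = 527/115.
g(527/115) = 4/13225, g'(527/115) = 1054/115, so z₃ = (527/115) − (4/13225)/(1054/115) = 277727/60605.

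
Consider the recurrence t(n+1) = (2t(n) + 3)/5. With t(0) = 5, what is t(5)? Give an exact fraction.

t(1) = (2·5 + 3)/5 = 13/5.
t(2) = (2·(13/5) + 3)/5 = 41/25.
t(3) = (2·(41/25) + 3)/5 = 157/125.
t(4) = (2·(157/125) + 3)/5 = 689/625.
t(5) = (2·(689/625) + 3)/5 = 3253/3125.

3253/3125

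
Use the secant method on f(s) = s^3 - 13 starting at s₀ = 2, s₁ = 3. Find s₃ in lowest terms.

17593/7549

f(2) = -5, f(3) = 14. s₂ = 3 - 14·(3 - 2)/(14 - (-5)) = 43/19.
f(3) = 14, f(43/19) = -9660/6859. s₃ = (43/19) - (-9660/6859)·((43/19) - 3)/((-9660/6859) - 14) = 17593/7549.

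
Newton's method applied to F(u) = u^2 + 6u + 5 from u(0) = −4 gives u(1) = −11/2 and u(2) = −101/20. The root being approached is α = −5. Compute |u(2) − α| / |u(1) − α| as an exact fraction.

u(1) − α = −11/2 − (−5) = −11/2 + 5 = −1/2, so |u(1) − α| = 1/2.
u(2) − α = −101/20 − (−5) = −101/20 + 5 = −1/20, so |u(2) − α| = 1/20.
Ratio = (1/20) / (1/2) = 1/10.

1/10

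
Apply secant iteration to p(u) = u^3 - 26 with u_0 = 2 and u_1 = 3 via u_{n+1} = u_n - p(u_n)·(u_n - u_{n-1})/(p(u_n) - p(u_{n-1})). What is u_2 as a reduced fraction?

56/19

p(2) = -18, p(3) = 1. u_2 = 3 - 1·(3 - 2)/(1 - (-18)) = 56/19.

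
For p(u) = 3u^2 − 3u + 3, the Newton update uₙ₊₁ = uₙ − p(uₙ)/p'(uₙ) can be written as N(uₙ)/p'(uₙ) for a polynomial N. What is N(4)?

45

p'(u) = 6u − 3.
N(u) = u·p'(u) − p(u) = u·(6u − 3) − (3u^2 − 3u + 3) = 3u^2 − 3.
N(4) = 45.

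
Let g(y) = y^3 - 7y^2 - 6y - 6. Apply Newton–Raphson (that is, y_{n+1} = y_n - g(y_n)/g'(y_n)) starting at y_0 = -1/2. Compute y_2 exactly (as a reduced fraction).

1147/3829

g'(y) = 3y^2 - 14y - 6.
g(-1/2) = -39/8, g'(-1/2) = 7/4, so y_1 = (-1/2) - (-39/8)/(7/4) = 16/7.
g(16/7) = -15210/343, g'(16/7) = -1094/49, so y_2 = (16/7) - (-15210/343)/(-1094/49) = 1147/3829.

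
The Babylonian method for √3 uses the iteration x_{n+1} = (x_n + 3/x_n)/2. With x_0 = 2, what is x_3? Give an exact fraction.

x_1 = (2 + 3/2)/2 = 7/4.
x_2 = (7/4 + 3/(7/4))/2 = 97/56.
x_3 = (97/56 + 3/(97/56))/2 = 18817/10864.

18817/10864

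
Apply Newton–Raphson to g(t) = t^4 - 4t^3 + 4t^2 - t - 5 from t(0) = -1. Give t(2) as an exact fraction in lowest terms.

g'(t) = 4t^3 - 12t^2 + 8t - 1.
g(-1) = 5, g'(-1) = -25, so t(1) = (-1) - 5/(-25) = -4/5.
g(-4/5) = 511/625, g'(-4/5) = -2141/125, so t(2) = (-4/5) - (511/625)/(-2141/125) = -8053/10705.

-8053/10705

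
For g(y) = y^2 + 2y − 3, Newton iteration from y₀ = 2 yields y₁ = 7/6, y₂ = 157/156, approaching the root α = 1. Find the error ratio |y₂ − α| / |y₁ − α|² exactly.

3/13

y₁ − α = 7/6 − 1 = 1/6, so |y₁ − α| = 1/6.
y₂ − α = 157/156 − 1 = 1/156, so |y₂ − α| = 1/156.
|y₁ − α|² = 1/36.
Ratio = (1/156) / (1/36) = 3/13.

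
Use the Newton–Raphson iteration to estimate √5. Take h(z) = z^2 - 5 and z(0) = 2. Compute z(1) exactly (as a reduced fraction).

h'(z) = 2z.
h(2) = -1, h'(2) = 4, so z(1) = 2 - (-1)/4 = 9/4.

9/4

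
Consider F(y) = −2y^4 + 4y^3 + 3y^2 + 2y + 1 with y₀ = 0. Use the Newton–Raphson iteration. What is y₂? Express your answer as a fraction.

−13/24

F'(y) = −8y^3 + 12y^2 + 6y + 2.
F(0) = 1, F'(0) = 2, so y₁ = 0 − 1/2 = −1/2.
F(−1/2) = 1/8, F'(−1/2) = 3, so y₂ = (−1/2) − (1/8)/3 = −13/24.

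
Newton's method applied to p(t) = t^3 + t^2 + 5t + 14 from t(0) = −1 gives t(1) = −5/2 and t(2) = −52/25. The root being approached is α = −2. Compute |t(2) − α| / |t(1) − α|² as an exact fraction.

8/25

t(1) − α = −5/2 − (−2) = −5/2 + 2 = −1/2, so |t(1) − α| = 1/2.
t(2) − α = −52/25 − (−2) = −52/25 + 2 = −2/25, so |t(2) − α| = 2/25.
|t(1) − α|² = 1/4.
Ratio = (2/25) / (1/4) = 8/25.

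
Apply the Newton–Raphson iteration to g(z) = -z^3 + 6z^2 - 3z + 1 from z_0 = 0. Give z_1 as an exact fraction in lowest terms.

1/3

g'(z) = -3z^2 + 12z - 3.
g(0) = 1, g'(0) = -3, so z_1 = 0 - 1/(-3) = 1/3.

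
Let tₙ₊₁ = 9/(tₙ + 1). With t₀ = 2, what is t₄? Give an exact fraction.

117/49

t₁ = 9/(2 + 1) = 3.
t₂ = 9/(3 + 1) = 9/4.
t₃ = 9/(9/4 + 1) = 36/13.
t₄ = 9/(36/13 + 1) = 117/49.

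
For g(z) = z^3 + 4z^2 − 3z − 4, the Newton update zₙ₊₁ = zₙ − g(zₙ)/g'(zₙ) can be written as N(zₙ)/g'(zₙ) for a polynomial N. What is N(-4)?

g'(z) = 3z^2 + 8z − 3.
N(z) = z·g'(z) − g(z) = z·(3z^2 + 8z − 3) − (z^3 + 4z^2 − 3z − 4) = 2z^3 + 4z^2 + 4.
N(-4) = −60.

−60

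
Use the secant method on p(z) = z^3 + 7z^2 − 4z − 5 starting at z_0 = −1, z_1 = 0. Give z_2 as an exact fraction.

−1/2

p(−1) = 5, p(0) = −5. z_2 = 0 − (−5)·(0 − (−1))/((−5) − 5) = −1/2.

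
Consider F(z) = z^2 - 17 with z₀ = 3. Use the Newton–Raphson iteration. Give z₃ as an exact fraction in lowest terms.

F'(z) = 2z.
F(3) = -8, F'(3) = 6, so z₁ = 3 - (-8)/6 = 13/3.
F(13/3) = 16/9, F'(13/3) = 26/3, so z₂ = (13/3) - (16/9)/(26/3) = 161/39.
F(161/39) = 64/1521, F'(161/39) = 322/39, so z₃ = (161/39) - (64/1521)/(322/39) = 25889/6279.

25889/6279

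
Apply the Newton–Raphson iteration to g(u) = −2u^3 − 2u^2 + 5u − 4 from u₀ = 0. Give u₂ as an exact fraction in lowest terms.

−28/85

g'(u) = −6u^2 − 4u + 5.
g(0) = −4, g'(0) = 5, so u₁ = 0 − (−4)/5 = 4/5.
g(4/5) = −288/125, g'(4/5) = −51/25, so u₂ = (4/5) − (−288/125)/(−51/25) = −28/85.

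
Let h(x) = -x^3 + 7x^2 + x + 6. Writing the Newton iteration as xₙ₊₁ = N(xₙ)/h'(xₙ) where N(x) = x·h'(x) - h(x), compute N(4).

-22

h'(x) = -3x^2 + 14x + 1.
N(x) = x·h'(x) - h(x) = x·(-3x^2 + 14x + 1) - (-x^3 + 7x^2 + x + 6) = -2x^3 + 7x^2 - 6.
N(4) = -22.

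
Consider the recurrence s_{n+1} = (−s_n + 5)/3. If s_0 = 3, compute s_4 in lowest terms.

103/81

s_1 = (−3 + 5)/3 = 2/3.
s_2 = (−(2/3) + 5)/3 = 13/9.
s_3 = (−(13/9) + 5)/3 = 32/27.
s_4 = (−(32/27) + 5)/3 = 103/81.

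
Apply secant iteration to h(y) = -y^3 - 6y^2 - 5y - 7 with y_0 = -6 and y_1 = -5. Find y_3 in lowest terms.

h(-6) = 23, h(-5) = -7. y_2 = (-5) - (-7)·((-5) - (-6))/((-7) - 23) = -157/30.
h(-5) = -7, h(-157/30) = -49427/27000. y_3 = (-157/30) - (-49427/27000)·((-157/30) - (-5))/((-49427/27000) - (-7)) = -105995/19939.

-105995/19939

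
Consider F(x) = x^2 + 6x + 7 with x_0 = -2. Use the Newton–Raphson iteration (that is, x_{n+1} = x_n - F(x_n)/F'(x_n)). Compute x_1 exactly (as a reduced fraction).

-3/2

F'(x) = 2x + 6.
F(-2) = -1, F'(-2) = 2, so x_1 = (-2) - (-1)/2 = -3/2.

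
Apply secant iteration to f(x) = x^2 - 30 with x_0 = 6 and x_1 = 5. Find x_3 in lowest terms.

f(6) = 6, f(5) = -5. x_2 = 5 - (-5)·(5 - 6)/((-5) - 6) = 60/11.
f(5) = -5, f(60/11) = -30/121. x_3 = (60/11) - (-30/121)·((60/11) - 5)/((-30/121) - (-5)) = 126/23.

126/23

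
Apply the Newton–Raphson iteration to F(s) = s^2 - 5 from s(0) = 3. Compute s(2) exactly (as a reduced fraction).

F'(s) = 2s.
F(3) = 4, F'(3) = 6, so s(1) = 3 - 4/6 = 7/3.
F(7/3) = 4/9, F'(7/3) = 14/3, so s(2) = (7/3) - (4/9)/(14/3) = 47/21.

47/21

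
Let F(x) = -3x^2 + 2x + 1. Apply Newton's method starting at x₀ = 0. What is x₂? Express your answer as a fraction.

-7/20

F'(x) = -6x + 2.
F(0) = 1, F'(0) = 2, so x₁ = 0 - 1/2 = -1/2.
F(-1/2) = -3/4, F'(-1/2) = 5, so x₂ = (-1/2) - (-3/4)/5 = -7/20.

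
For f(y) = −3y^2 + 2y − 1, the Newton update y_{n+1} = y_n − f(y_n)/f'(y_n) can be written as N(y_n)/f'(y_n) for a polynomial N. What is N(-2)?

−11

f'(y) = −6y + 2.
N(y) = y·f'(y) − f(y) = y·(−6y + 2) − (−3y^2 + 2y − 1) = −3y^2 + 1.
N(-2) = −11.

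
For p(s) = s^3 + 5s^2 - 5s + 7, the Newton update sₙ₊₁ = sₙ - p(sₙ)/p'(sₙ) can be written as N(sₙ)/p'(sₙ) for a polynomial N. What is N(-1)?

p'(s) = 3s^2 + 10s - 5.
N(s) = s·p'(s) - p(s) = s·(3s^2 + 10s - 5) - (s^3 + 5s^2 - 5s + 7) = 2s^3 + 5s^2 - 7.
N(-1) = -4.

-4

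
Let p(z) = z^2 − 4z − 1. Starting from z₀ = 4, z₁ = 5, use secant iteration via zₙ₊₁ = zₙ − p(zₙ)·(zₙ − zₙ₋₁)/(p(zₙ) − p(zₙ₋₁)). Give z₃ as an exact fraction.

55/13

p(4) = −1, p(5) = 4. z₂ = 5 − 4·(5 − 4)/(4 − (−1)) = 21/5.
p(5) = 4, p(21/5) = −4/25. z₃ = (21/5) − (−4/25)·((21/5) − 5)/((−4/25) − 4) = 55/13.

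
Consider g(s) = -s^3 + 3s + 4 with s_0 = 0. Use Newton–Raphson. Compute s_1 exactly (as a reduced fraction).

-4/3

g'(s) = -3s^2 + 3.
g(0) = 4, g'(0) = 3, so s_1 = 0 - 4/3 = -4/3.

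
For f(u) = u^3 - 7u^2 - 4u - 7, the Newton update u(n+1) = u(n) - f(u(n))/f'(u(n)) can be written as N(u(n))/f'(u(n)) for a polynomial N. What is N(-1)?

-2

f'(u) = 3u^2 - 14u - 4.
N(u) = u·f'(u) - f(u) = u·(3u^2 - 14u - 4) - (u^3 - 7u^2 - 4u - 7) = 2u^3 - 7u^2 + 7.
N(-1) = -2.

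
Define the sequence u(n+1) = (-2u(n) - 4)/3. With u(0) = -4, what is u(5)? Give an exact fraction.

u(1) = (-2·(-4) - 4)/3 = 4/3.
u(2) = (-2·(4/3) - 4)/3 = -20/9.
u(3) = (-2·(-20/9) - 4)/3 = 4/27.
u(4) = (-2·(4/27) - 4)/3 = -116/81.
u(5) = (-2·(-116/81) - 4)/3 = -92/243.

-92/243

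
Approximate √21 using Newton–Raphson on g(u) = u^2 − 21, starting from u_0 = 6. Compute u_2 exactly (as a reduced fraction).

697/152

g'(u) = 2u.
g(6) = 15, g'(6) = 12, so u_1 = 6 − 15/12 = 19/4.
g(19/4) = 25/16, g'(19/4) = 19/2, so u_2 = (19/4) − (25/16)/(19/2) = 697/152.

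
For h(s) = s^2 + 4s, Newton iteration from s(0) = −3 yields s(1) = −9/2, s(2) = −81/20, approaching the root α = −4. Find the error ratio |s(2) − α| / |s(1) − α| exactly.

1/10

s(1) − α = −9/2 − (−4) = −9/2 + 4 = −1/2, so |s(1) − α| = 1/2.
s(2) − α = −81/20 − (−4) = −81/20 + 4 = −1/20, so |s(2) − α| = 1/20.
Ratio = (1/20) / (1/2) = 1/10.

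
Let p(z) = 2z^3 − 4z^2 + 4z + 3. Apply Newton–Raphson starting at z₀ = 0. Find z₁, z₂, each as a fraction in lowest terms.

z₁ = −3/4, z₂ = −111/214

p'(z) = 6z^2 − 8z + 4.
p(0) = 3, p'(0) = 4, so z₁ = 0 − 3/4 = −3/4.
p(−3/4) = −99/32, p'(−3/4) = 107/8, so z₂ = (−3/4) − (−99/32)/(107/8) = −111/214.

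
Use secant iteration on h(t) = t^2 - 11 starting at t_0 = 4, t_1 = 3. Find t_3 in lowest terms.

73/22

h(4) = 5, h(3) = -2. t_2 = 3 - (-2)·(3 - 4)/((-2) - 5) = 23/7.
h(3) = -2, h(23/7) = -10/49. t_3 = (23/7) - (-10/49)·((23/7) - 3)/((-10/49) - (-2)) = 73/22.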